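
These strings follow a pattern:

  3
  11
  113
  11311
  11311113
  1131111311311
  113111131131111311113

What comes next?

1131111311311113111131131111311311

From term 3 onward, concatenate the last term with the second-to-last: 11·3 = 113, 113·11 = 11311, …
Continuing: 113111131131111311113 · 1131111311311 gives term 8.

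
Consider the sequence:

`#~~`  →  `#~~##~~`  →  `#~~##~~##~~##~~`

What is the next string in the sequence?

#~~##~~##~~##~~##~~##~~##~~##~~

Each string is two copies of the previous one joined by '#'.
So the next term is two copies of #~~##~~##~~##~~ with '#' between the halves.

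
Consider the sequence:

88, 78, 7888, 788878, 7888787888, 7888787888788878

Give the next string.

Each term (from the third on) is the previous term followed by the one before it: term 3 = 78·88 = 7888.
So term 7 is 7888787888788878·7888787888.

78887878887888787888787888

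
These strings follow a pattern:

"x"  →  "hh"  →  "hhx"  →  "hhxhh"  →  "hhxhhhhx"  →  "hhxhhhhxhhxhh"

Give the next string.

hhxhhhhxhhxhhhhxhhhhx

This is a Fibonacci-style word recurrence s(k) = s(k−1)·s(k−2): e.g. hh·x = hhx.
So term 7 is hhxhhhhxhhxhh·hhxhhhhx.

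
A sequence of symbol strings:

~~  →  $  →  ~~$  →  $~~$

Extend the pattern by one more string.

~~$$~~$

Each term (from the third on) is the two preceding terms concatenated in order: term 3 = ~~·$ = ~~$.
Continuing: ~~$ · $~~$ gives term 5.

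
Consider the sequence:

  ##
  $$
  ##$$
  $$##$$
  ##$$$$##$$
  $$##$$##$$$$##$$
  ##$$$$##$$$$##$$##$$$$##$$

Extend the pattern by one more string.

$$##$$##$$$$##$$##$$$$##$$$$##$$##$$$$##$$

This is a Fibonacci-style word recurrence s(k) = s(k−2)·s(k−1): e.g. ##·$$ = ##$$.
So term 8 is $$##$$##$$$$##$$·##$$$$##$$$$##$$##$$$$##$$.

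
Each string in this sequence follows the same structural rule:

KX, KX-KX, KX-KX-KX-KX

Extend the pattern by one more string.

Every step duplicates the string with '-' between the halves.
Doubling KX-KX-KX-KX with '-' between the halves:

KX-KX-KX-KX-KX-KX-KX-KX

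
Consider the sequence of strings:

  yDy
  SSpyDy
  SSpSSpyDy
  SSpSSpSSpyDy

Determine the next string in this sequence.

Every step adds SSp at the front: s(k+1) = SSp·s(k).
So the next term is SSp·SSpSSpSSpyDy.

SSpSSpSSpSSpyDy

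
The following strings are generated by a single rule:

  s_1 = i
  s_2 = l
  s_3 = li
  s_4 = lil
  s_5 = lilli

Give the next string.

This is a Fibonacci-style word recurrence s(k) = s(k−1)·s(k−2): e.g. l·i = li.
The next term joins lilli and lil.

lillilil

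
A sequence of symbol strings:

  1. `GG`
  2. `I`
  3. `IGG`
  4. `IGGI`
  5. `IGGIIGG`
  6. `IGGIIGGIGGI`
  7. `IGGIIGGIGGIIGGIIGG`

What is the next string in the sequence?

Each term (from the third on) is the previous term followed by the one before it: term 3 = I·GG = IGG.
So term 8 is IGGIIGGIGGIIGGIIGG·IGGIIGGIGGI.

IGGIIGGIGGIIGGIIGGIGGIIGGIGGI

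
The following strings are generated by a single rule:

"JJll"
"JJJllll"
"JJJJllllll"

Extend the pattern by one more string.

The n-th term is n+1 J's then 2n l's (n = 1, 2, …).
At n = 4 the blocks have lengths 5, 8.

JJJJJllllllll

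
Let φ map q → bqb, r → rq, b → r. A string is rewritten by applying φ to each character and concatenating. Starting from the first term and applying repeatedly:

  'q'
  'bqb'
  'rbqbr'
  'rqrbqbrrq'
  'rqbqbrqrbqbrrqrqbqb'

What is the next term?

Rewriting the 19 symbols of rqbqbrqrbqbrrqrqbqb one by one yields rq bqb r bqb r rq bqb rq r bqb r rq rq bqb rq bqb r bqb r; concatenated:

rqbqbrbqbrrqbqbrqrbqbrrqrqbqbrqbqbrbqbr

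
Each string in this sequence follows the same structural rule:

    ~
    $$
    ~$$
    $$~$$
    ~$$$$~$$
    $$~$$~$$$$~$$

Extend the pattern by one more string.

This is a Fibonacci-style word recurrence s(k) = s(k−2)·s(k−1): e.g. ~·$$ = ~$$.
So term 7 is ~$$$$~$$·$$~$$~$$$$~$$.

~$$$$~$$$$~$$~$$$$~$$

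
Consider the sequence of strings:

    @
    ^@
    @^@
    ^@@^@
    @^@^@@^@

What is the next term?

^@@^@@^@^@@^@

Each term (from the third on) is the two preceding terms concatenated in order: term 3 = @·^@ = @^@.
So term 6 is ^@@^@·@^@^@@^@.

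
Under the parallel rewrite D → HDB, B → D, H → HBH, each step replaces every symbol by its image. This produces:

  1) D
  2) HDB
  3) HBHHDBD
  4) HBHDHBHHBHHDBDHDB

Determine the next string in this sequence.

Replace each of the 17 characters of HBHDHBHHBHHDBDHDB in place — HBH D HBH HDB HBH D HBH HBH D HBH HBH HDB D HDB HBH HDB D — and concatenate.

HBHDHBHHDBHBHDHBHHBHDHBHHBHHDBDHDBHBHHDBD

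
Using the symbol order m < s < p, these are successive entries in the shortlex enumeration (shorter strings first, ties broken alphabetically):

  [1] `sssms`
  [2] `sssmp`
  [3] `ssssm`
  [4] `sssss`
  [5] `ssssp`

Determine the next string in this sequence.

ssspm

The successor of ssssp increments the rightmost position that isn't already p and resets every position after it to m.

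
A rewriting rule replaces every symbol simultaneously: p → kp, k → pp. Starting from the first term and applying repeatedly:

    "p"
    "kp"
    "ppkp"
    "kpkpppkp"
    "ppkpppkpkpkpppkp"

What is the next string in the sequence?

kpkpppkpkpkpppkpppkpppkpkpkpppkp

φ(ppkpppkpkpkpppkp) expands symbol-by-symbol to kp kp pp kp kp kp pp kp pp kp pp kp kp kp pp kp; joining the 16 pieces gives the next term.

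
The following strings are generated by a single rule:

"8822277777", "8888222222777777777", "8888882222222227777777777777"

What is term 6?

8888888888882222222222222222227777777777777777777777777

The n-th term is 2n 8's then 3n 2's then 4n+1 7's (n = 1, 2, …).
Setting n = 6 gives 12, 18, 25 characters in each block.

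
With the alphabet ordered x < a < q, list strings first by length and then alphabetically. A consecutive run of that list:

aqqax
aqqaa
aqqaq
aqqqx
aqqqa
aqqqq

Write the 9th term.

Continuing the enumeration 3 steps past aqqqq: aqqqq → qxxxx → qxxxa → (answer).

qxxxq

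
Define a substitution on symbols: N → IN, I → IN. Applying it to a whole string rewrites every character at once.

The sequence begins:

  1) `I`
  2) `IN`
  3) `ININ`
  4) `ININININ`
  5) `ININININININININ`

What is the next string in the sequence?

ININININININININININININININININ

Applying the rule to each of the 16 symbols of ININININININININ gives the pieces IN IN IN IN IN IN IN IN IN IN IN IN IN IN IN IN, which concatenate to the answer.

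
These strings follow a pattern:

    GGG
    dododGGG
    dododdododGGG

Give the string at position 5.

Each term is the previous one with dodod prepended.
From dododdododGGG, 2 further steps: dododdododGGG → dododdododdododGGG → (answer).

dododdododdododdododGGG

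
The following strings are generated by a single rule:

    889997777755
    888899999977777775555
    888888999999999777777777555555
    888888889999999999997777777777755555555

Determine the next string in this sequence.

The n-th term is 2n 8's then 3n 9's then 2n+3 7's then 2n 5's (n = 1, 2, …).
For the next term, n = 5, so the run lengths are 10, 15, 13, 10.

888888888899999999999999977777777777775555555555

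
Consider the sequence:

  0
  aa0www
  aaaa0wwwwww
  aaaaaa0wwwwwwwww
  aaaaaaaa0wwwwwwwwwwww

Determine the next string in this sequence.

s(k+1) = aa·s(k)·www, so each term gains aa as a prefix and www as a suffix.
So the next term is aa·aaaaaaaa0wwwwwwwwwwww·www.

aaaaaaaaaa0wwwwwwwwwwwwwww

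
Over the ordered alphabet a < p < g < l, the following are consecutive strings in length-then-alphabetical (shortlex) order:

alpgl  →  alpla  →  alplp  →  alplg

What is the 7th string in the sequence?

Stepping forward 3 times from alplg: alplg → alpll → algaa, then the target.

algap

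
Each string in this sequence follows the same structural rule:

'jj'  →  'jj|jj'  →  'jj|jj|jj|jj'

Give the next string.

s(k+1) = s(k)·|·s(k) — each term doubles the last with '|' between the halves.
Doubling jj|jj|jj|jj with '|' between the halves:

jj|jj|jj|jj|jj|jj|jj|jj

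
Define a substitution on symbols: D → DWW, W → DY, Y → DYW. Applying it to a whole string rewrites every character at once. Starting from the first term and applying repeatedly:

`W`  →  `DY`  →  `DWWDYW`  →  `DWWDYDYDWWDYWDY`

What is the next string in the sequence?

DWWDYDYDWWDYWDWWDYWDWWDYDYDWWDYWDYDWWDYW

Applying the rule to each of the 15 symbols of DWWDYDYDWWDYWDY gives the pieces DWW DY DY DWW DYW DWW DYW DWW DY DY DWW DYW DY DWW DYW, which concatenate to the answer.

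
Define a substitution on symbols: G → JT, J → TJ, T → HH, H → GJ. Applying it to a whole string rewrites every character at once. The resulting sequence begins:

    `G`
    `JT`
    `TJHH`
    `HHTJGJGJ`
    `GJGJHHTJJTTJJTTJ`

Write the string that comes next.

Applying the rule to each of the 16 symbols of GJGJHHTJJTTJJTTJ gives the pieces JT TJ JT TJ GJ GJ HH TJ TJ HH HH TJ TJ HH HH TJ, which concatenate to the answer.

JTTJJTTJGJGJHHTJTJHHHHTJTJHHHHTJ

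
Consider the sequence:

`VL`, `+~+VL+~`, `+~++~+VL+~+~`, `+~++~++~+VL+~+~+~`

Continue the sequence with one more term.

+~++~++~++~+VL+~+~+~+~

Each term wraps the previous one in +~+ on the left and +~ on the right.
One more step from +~++~++~+VL+~+~+~ gives the answer.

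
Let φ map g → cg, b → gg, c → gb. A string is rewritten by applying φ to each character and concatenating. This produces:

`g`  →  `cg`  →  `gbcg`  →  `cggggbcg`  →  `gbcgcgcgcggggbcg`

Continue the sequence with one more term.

cggggbcggbcggbcggbcgcgcgcggggbcg

Replace each of the 16 characters of gbcgcgcgcggggbcg in place — cg gg gb cg gb cg gb cg gb cg cg cg cg gg gb cg — and concatenate.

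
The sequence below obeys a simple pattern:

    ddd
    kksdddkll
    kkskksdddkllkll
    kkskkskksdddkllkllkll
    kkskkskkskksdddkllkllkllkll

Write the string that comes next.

kkskkskkskkskksdddkllkllkllkllkll

Each term wraps the previous one in kks on the left and kll on the right.
So the next term is kks·kkskkskkskksdddkllkllkllkll·kll.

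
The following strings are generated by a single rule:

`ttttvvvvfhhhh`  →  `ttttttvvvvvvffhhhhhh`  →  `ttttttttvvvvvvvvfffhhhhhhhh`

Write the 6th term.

ttttttttttttttvvvvvvvvvvvvvvffffffhhhhhhhhhhhhhh

Reading off run lengths: t runs 4, 6, 8; v runs 4, 6, 8; f runs 1, 2, 3; h runs 4, 6, 8 — each is linear in n, where the shown terms are n = 2, 3, 4.
For term 6, n = 7, so the run lengths are 14, 14, 6, 14.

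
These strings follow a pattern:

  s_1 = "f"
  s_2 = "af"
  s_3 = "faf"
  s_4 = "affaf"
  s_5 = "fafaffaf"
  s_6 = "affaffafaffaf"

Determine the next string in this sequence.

fafaffafaffaffafaffaf

This is a Fibonacci-style word recurrence s(k) = s(k−2)·s(k−1): e.g. f·af = faf.
So term 7 is fafaffaf·affaffafaffaf.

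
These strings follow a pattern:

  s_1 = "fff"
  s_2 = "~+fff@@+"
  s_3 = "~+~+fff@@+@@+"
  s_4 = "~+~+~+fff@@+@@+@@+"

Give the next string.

Every step adds ~+ to the front and @@+ to the end of the previous string.
Applying this once more to ~+~+~+fff@@+@@+@@+:

~+~+~+~+fff@@+@@+@@+@@+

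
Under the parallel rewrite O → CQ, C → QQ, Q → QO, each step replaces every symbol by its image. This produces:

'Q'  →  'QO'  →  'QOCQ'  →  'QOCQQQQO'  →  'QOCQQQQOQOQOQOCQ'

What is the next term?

Rewriting the 16 symbols of QOCQQQQOQOQOQOCQ one by one yields QO CQ QQ QO QO QO QO CQ QO CQ QO CQ QO CQ QQ QO; concatenated:

QOCQQQQOQOQOQOCQQOCQQOCQQOCQQQQO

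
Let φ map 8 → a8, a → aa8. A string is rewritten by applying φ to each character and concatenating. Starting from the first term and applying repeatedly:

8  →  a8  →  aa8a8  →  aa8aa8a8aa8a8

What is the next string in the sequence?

Applying the rule to each of the 13 symbols of aa8aa8a8aa8a8 gives the pieces aa8 aa8 a8 aa8 aa8 a8 aa8 a8 aa8 aa8 a8 aa8 a8, which concatenate to the answer.

aa8aa8a8aa8aa8a8aa8a8aa8aa8a8aa8a8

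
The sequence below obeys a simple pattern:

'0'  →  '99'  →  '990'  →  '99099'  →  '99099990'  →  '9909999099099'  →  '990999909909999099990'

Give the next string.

Each term (from the third on) is the previous term followed by the one before it: term 3 = 99·0 = 990.
So term 8 is 990999909909999099990·9909999099099.

9909999099099990999909909999099099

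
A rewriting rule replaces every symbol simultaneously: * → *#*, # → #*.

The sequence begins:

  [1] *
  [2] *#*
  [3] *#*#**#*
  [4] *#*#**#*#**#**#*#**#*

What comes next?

*#*#**#*#**#**#*#**#*#**#**#*#**#**#*#**#*#**#**#*#**#*

Replace each of the 21 characters of *#*#**#*#**#**#*#**#* in place — *#* #* *#* #* *#* *#* #* *#* #* *#* *#* #* *#* *#* #* *#* #* *#* *#* #* *#* — and concatenate.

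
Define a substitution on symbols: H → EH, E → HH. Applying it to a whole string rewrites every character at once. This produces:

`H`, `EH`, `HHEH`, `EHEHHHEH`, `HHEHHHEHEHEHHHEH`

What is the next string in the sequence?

EHEHHHEHEHEHHHEHHHEHHHEHEHEHHHEH

φ(HHEHHHEHEHEHHHEH) expands symbol-by-symbol to EH EH HH EH EH EH HH EH HH EH HH EH EH EH HH EH; joining the 16 pieces gives the next term.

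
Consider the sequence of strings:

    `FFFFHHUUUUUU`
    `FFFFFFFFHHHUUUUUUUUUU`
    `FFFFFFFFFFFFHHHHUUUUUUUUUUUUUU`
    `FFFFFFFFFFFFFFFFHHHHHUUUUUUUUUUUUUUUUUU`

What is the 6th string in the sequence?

FFFFFFFFFFFFFFFFFFFFFFFFHHHHHHHUUUUUUUUUUUUUUUUUUUUUUUUUU

Term n consists of 4n F's, followed by n+1 H's, followed by 4n+2 U's (n = 1, 2, …).
At n = 6 the blocks have lengths 24, 7, 26.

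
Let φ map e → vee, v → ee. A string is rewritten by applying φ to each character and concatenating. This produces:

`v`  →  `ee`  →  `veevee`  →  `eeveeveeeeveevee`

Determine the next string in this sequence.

veeveeeeveeveeeeveeveeveeveeeeveeveeeeveevee

Replace each of the 16 characters of eeveeveeeeveevee in place — vee vee ee vee vee ee vee vee vee vee ee vee vee ee vee vee — and concatenate.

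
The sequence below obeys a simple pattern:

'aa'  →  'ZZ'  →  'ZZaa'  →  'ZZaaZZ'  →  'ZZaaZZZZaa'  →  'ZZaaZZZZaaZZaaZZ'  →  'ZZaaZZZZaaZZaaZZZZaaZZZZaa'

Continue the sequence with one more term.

This is a Fibonacci-style word recurrence s(k) = s(k−1)·s(k−2): e.g. ZZ·aa = ZZaa.
The next term joins ZZaaZZZZaaZZaaZZZZaaZZZZaa and ZZaaZZZZaaZZaaZZ.

ZZaaZZZZaaZZaaZZZZaaZZZZaaZZaaZZZZaaZZaaZZ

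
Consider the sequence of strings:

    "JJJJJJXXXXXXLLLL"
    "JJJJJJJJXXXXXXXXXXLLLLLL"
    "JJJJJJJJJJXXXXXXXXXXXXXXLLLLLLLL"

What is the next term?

Reading off run lengths: J runs 6, 8, 10; X runs 6, 10, 14; L runs 4, 6, 8 — each is linear in n, where the shown terms are n = 2, 3, 4.
At n = 5 the blocks have lengths 12, 18, 10.

JJJJJJJJJJJJXXXXXXXXXXXXXXXXXXLLLLLLLLLL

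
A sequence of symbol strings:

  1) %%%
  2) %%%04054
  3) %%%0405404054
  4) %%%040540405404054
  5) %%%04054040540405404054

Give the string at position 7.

Every step adds 04054 to the end: s(k+1) = s(k)·04054.
From %%%04054040540405404054, 2 further steps: %%%04054040540405404054 → %%%0405404054040540405404054 → (answer).

%%%040540405404054040540405404054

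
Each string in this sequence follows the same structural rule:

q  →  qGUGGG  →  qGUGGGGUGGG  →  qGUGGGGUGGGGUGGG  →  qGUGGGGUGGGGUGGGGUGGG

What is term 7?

qGUGGGGUGGGGUGGGGUGGGGUGGGGUGGG

Every step adds GUGGG to the end: s(k+1) = s(k)·GUGGG.
From qGUGGGGUGGGGUGGGGUGGG, 2 further steps: qGUGGGGUGGGGUGGGGUGGG → qGUGGGGUGGGGUGGGGUGGGGUGGG → (answer).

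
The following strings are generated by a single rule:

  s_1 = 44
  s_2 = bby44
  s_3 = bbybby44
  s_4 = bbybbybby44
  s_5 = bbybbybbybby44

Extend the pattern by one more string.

bbybbybbybbybby44

The strings grow by a fixed prefix bby each time.
One more step from bbybbybbybby44 gives the answer.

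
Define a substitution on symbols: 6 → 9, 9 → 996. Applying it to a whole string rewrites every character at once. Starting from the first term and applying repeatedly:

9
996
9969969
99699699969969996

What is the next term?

99699699969969996996996999699699969969969

Applying the rule to each of the 17 symbols of 99699699969969996 gives the pieces 996 996 9 996 996 9 996 996 996 9 996 996 9 996 996 996 9, which concatenate to the answer.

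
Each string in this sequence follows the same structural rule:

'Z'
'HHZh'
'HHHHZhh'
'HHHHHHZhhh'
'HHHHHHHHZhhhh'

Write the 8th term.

Each term wraps the previous one in HH on the left and h on the right.
From HHHHHHHHZhhhh, 3 further steps: HHHHHHHHZhhhh → HHHHHHHHHHZhhhhh → HHHHHHHHHHHHZhhhhhh → (answer).

HHHHHHHHHHHHHHZhhhhhhh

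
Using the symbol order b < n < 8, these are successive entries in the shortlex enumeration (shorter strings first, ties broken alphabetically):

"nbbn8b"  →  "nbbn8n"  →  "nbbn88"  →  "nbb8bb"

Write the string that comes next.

nbb8bn

The successor of nbb8bb increments the rightmost position that isn't already 8 and resets every position after it to b.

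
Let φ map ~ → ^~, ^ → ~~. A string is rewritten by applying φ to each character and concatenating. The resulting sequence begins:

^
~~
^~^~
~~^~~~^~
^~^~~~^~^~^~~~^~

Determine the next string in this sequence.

Rewriting the 16 symbols of ^~^~~~^~^~^~~~^~ one by one yields ~~ ^~ ~~ ^~ ^~ ^~ ~~ ^~ ~~ ^~ ~~ ^~ ^~ ^~ ~~ ^~; concatenated:

~~^~~~^~^~^~~~^~~~^~~~^~^~^~~~^~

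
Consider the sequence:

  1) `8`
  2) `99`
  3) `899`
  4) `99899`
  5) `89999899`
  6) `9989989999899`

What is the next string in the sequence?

899998999989989999899

From term 3 onward, concatenate the second-to-last term with the last: 8·99 = 899, 99·899 = 99899, …
The next term joins 89999899 and 9989989999899.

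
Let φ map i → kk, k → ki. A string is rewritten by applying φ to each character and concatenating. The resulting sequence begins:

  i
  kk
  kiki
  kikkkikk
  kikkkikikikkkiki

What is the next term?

kikkkikikikkkikkkikkkikikikkkikk

Replace each of the 16 characters of kikkkikikikkkiki in place — ki kk ki ki ki kk ki kk ki kk ki ki ki kk ki kk — and concatenate.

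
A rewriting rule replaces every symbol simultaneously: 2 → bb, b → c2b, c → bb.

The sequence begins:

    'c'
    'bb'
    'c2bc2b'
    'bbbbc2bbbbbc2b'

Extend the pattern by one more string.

Replace each of the 14 characters of bbbbc2bbbbbc2b in place — c2b c2b c2b c2b bb bb c2b c2b c2b c2b c2b bb bb c2b — and concatenate.

c2bc2bc2bc2bbbbbc2bc2bc2bc2bc2bbbbbc2b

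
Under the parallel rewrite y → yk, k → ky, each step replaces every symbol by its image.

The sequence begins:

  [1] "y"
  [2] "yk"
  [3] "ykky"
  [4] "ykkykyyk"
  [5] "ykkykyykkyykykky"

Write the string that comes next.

φ(ykkykyykkyykykky) expands symbol-by-symbol to yk ky ky yk ky yk yk ky ky yk yk ky yk ky ky yk; joining the 16 pieces gives the next term.

ykkykyykkyykykkykyykykkyykkykyyk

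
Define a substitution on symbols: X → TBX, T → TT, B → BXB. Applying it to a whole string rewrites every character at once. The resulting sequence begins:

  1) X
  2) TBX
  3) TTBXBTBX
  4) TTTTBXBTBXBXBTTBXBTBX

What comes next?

Applying the rule to each of the 21 symbols of TTTTBXBTBXBXBTTBXBTBX gives the pieces TT TT TT TT BXB TBX BXB TT BXB TBX BXB TBX BXB TT TT BXB TBX BXB TT BXB TBX, which concatenate to the answer.

TTTTTTTTBXBTBXBXBTTBXBTBXBXBTBXBXBTTTTBXBTBXBXBTTBXBTBX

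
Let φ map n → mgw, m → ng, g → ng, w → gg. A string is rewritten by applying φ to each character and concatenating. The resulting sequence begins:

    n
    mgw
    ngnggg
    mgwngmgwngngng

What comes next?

ngngggmgwngngngggmgwngmgwngmgwng

φ(mgwngmgwngngng) expands symbol-by-symbol to ng ng gg mgw ng ng ng gg mgw ng mgw ng mgw ng; joining the 14 pieces gives the next term.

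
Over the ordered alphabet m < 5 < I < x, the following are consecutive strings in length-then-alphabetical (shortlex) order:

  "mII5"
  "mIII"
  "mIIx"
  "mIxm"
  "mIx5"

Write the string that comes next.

The successor of mIx5 increments the rightmost position that isn't already x and resets every position after it to m.

mIxI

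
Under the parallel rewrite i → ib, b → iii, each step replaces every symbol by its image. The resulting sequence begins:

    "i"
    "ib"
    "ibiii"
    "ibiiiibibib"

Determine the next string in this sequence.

ibiiiibibibibiiiibiiiibiii

Rewriting each symbol of ibiiiibibib: i→ib, b→iii, i→ib, i→ib, i→ib, i→ib, b→iii, i→ib, b→iii, i→ib, b→iii, which concatenates to ib iii ib ib ib ib iii ib iii ib iii.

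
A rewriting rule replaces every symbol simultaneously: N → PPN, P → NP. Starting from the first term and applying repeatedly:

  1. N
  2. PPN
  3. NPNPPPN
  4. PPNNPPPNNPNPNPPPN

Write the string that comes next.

Applying the rule to each of the 17 symbols of PPNNPPPNNPNPNPPPN gives the pieces NP NP PPN PPN NP NP NP PPN PPN NP PPN NP PPN NP NP NP PPN, which concatenate to the answer.

NPNPPPNPPNNPNPNPPPNPPNNPPPNNPPPNNPNPNPPPN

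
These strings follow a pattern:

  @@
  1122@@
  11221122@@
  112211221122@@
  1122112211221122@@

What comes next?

Each term is the previous one with 1122 prepended.
Applying this once more to 1122112211221122@@:

11221122112211221122@@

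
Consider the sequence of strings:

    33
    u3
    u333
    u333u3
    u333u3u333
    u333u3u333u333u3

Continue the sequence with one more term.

Each term (from the third on) is the previous term followed by the one before it: term 3 = u3·33 = u333.
Continuing: u333u3u333u333u3 · u333u3u333 gives term 7.

u333u3u333u333u3u333u3u333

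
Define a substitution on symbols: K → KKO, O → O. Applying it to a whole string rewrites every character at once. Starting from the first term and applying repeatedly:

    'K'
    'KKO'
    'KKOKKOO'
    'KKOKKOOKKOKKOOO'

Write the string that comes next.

Rewriting the 15 symbols of KKOKKOOKKOKKOOO one by one yields KKO KKO O KKO KKO O O KKO KKO O KKO KKO O O O; concatenated:

KKOKKOOKKOKKOOOKKOKKOOKKOKKOOOO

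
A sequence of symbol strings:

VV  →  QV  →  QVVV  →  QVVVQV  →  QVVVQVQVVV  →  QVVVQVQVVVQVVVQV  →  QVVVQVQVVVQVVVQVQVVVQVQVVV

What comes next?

From term 3 onward, concatenate the last term with the second-to-last: QV·VV = QVVV, QVVV·QV = QVVVQV, …
So term 8 is QVVVQVQVVVQVVVQVQVVVQVQVVV·QVVVQVQVVVQVVVQV.

QVVVQVQVVVQVVVQVQVVVQVQVVVQVVVQVQVVVQVVVQV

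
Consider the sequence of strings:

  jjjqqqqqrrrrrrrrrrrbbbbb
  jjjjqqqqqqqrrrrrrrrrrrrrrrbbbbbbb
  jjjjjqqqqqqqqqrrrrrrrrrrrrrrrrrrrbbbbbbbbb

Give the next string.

jjjjjjqqqqqqqqqqqrrrrrrrrrrrrrrrrrrrrrrrbbbbbbbbbbb

Each string has the form j^{n} q^{2n-1} r^{4n-1} b^{2n-1}, where the shown terms are n = 3, 4, 5.
Setting n = 6 gives 6, 11, 23, 11 characters in each block.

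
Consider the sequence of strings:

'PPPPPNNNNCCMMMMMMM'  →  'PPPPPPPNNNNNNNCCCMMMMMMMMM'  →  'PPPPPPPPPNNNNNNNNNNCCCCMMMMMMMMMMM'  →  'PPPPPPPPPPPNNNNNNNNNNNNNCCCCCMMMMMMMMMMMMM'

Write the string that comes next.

Term n consists of 2n+1 P's, followed by 3n-2 N's, followed by n C's, followed by 2n+3 M's, where the shown terms are n = 2, 3, 4, 5.
At n = 6 the blocks have lengths 13, 16, 6, 15.

PPPPPPPPPPPPPNNNNNNNNNNNNNNNNCCCCCCMMMMMMMMMMMMMMM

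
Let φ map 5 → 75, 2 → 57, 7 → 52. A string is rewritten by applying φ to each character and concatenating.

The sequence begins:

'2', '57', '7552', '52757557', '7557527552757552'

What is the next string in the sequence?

φ(7557527552757552) expands symbol-by-symbol to 52 75 75 52 75 57 52 75 75 57 52 75 52 75 75 57; joining the 16 pieces gives the next term.

52757552755752757557527552757557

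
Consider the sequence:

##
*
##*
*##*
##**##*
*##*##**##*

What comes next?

##**##**##*##**##*

Each term (from the third on) is the two preceding terms concatenated in order: term 3 = ##·* = ##*.
The next term joins ##**##* and *##*##**##*.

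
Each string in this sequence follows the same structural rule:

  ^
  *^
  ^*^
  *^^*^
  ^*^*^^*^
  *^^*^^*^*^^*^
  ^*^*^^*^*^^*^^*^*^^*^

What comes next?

This is a Fibonacci-style word recurrence s(k) = s(k−2)·s(k−1): e.g. ^·*^ = ^*^.
So term 8 is *^^*^^*^*^^*^·^*^*^^*^*^^*^^*^*^^*^.

*^^*^^*^*^^*^^*^*^^*^*^^*^^*^*^^*^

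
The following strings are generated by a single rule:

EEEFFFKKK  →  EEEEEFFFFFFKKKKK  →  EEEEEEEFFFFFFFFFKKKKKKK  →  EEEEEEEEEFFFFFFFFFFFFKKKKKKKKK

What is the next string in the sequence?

EEEEEEEEEEEFFFFFFFFFFFFFFFKKKKKKKKKKK

Reading off run lengths: E runs 3, 5, 7, 9; F runs 3, 6, 9, 12; K runs 3, 5, 7, 9 — each is linear in n (n = 1, 2, …).
Setting n = 5 gives 11, 15, 11 characters in each block.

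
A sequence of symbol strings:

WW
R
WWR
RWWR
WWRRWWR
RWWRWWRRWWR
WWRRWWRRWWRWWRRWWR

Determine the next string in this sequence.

RWWRWWRRWWRWWRRWWRRWWRWWRRWWR

Each term (from the third on) is the two preceding terms concatenated in order: term 3 = WW·R = WWR.
Continuing: RWWRWWRRWWR · WWRRWWRRWWRWWRRWWR gives term 8.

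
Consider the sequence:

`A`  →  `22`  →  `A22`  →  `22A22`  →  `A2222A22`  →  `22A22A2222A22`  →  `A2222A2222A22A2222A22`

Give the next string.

22A22A2222A22A2222A2222A22A2222A22

This is a Fibonacci-style word recurrence s(k) = s(k−2)·s(k−1): e.g. A·22 = A22.
So term 8 is 22A22A2222A22·A2222A2222A22A2222A22.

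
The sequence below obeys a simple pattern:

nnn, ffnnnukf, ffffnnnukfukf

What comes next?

ffffffnnnukfukfukf

Every step adds ff to the front and ukf to the end of the previous string.
One more step from ffffnnnukfukf gives the answer.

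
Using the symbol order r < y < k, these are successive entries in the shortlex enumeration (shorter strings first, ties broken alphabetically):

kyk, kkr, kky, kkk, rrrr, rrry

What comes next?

rrrk

The successor of rrry increments the rightmost position that isn't already k and resets every position after it to r.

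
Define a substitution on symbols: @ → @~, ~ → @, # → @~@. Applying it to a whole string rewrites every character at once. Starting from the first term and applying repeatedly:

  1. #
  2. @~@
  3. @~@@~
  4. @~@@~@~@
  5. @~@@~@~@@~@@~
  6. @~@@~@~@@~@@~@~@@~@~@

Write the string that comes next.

@~@@~@~@@~@@~@~@@~@~@@~@@~@~@@~@@~

φ(@~@@~@~@@~@@~@~@@~@~@) expands symbol-by-symbol to @~ @ @~ @~ @ @~ @ @~ @~ @ @~ @~ @ @~ @ @~ @~ @ @~ @ @~; joining the 21 pieces gives the next term.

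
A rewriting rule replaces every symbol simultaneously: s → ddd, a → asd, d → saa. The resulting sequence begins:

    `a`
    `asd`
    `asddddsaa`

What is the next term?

asddddsaasaasaasaadddasdasd

Rewriting each symbol of asddddsaa: a→asd, s→ddd, d→saa, d→saa, d→saa, d→saa, s→ddd, a→asd, a→asd, which concatenates to asd ddd saa saa saa saa ddd asd asd.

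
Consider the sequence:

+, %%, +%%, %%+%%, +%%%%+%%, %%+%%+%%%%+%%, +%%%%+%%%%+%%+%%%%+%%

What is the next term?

%%+%%+%%%%+%%+%%%%+%%%%+%%+%%%%+%%

This is a Fibonacci-style word recurrence s(k) = s(k−2)·s(k−1): e.g. +·%% = +%%.
Continuing: %%+%%+%%%%+%% · +%%%%+%%%%+%%+%%%%+%% gives term 8.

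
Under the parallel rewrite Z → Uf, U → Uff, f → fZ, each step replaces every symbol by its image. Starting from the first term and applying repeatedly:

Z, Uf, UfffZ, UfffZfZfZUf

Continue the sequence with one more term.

UfffZfZfZUffZUffZUfUfffZ

Rewriting each symbol of UfffZfZfZUf: U→Uff, f→fZ, f→fZ, f→fZ, Z→Uf, f→fZ, Z→Uf, f→fZ, Z→Uf, U→Uff, f→fZ, which concatenates to Uff fZ fZ fZ Uf fZ Uf fZ Uf Uff fZ.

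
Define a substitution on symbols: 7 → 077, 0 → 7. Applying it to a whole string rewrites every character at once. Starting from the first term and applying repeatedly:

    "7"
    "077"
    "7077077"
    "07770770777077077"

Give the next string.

Rewriting the 17 symbols of 07770770777077077 one by one yields 7 077 077 077 7 077 077 7 077 077 077 7 077 077 7 077 077; concatenated:

70770770777077077707707707770770777077077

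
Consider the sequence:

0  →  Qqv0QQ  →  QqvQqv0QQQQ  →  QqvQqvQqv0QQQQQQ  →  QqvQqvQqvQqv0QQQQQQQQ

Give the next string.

s(k+1) = Qqv·s(k)·QQ, so each term gains Qqv as a prefix and QQ as a suffix.
So the next term is Qqv·QqvQqvQqvQqv0QQQQQQQQ·QQ.

QqvQqvQqvQqvQqv0QQQQQQQQQQ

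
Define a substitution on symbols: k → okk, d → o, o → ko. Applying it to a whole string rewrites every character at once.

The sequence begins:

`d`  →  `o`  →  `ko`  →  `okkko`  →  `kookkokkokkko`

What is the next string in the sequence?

okkkokookkokkkookkokkkookkokkokkko

φ(kookkokkokkko) expands symbol-by-symbol to okk ko ko okk okk ko okk okk ko okk okk okk ko; joining the 13 pieces gives the next term.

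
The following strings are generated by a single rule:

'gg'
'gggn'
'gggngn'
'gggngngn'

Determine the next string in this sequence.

The strings grow by a fixed suffix gn each time.
One more step from gggngngn gives the answer.

gggngngngn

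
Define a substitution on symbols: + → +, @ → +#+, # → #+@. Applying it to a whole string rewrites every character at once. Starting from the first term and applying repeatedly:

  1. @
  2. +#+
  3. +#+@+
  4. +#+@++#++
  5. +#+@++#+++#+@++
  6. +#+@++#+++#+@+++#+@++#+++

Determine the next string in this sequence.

+#+@++#+++#+@+++#+@++#++++#+@++#+++#+@+++

φ(+#+@++#+++#+@+++#+@++#+++) expands symbol-by-symbol to + #+@ + +#+ + + #+@ + + + #+@ + +#+ + + + #+@ + +#+ + + #+@ + + +; joining the 25 pieces gives the next term.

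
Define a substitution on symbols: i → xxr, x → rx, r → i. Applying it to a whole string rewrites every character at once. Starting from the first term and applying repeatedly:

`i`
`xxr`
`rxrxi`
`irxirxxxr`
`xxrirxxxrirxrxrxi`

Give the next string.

rxrxixxrirxrxrxixxrirxirxirxxxr

φ(xxrirxxxrirxrxrxi) expands symbol-by-symbol to rx rx i xxr i rx rx rx i xxr i rx i rx i rx xxr; joining the 17 pieces gives the next term.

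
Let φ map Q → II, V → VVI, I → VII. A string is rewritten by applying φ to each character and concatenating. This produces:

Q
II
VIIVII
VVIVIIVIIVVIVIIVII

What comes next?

VVIVVIVIIVVIVIIVIIVVIVIIVIIVVIVVIVIIVVIVIIVIIVVIVIIVII

φ(VVIVIIVIIVVIVIIVII) expands symbol-by-symbol to VVI VVI VII VVI VII VII VVI VII VII VVI VVI VII VVI VII VII VVI VII VII; joining the 18 pieces gives the next term.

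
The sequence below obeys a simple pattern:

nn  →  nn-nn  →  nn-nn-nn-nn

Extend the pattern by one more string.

s(k+1) = s(k)·-·s(k) — each term doubles the last with '-' between the halves.
Doubling nn-nn-nn-nn with '-' between the halves:

nn-nn-nn-nn-nn-nn-nn-nn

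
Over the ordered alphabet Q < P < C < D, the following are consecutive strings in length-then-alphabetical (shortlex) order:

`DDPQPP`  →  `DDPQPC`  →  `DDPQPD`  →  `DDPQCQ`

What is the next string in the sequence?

DDPQCP

Find the rightmost character of DDPQCQ below D, bump it to the next letter, and reset everything to its right to Q.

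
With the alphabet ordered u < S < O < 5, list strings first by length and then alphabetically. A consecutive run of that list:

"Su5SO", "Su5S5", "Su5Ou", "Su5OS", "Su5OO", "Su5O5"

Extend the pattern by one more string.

Find the rightmost character of Su5O5 below 5, bump it to the next letter, and reset everything to its right to u.

Su55u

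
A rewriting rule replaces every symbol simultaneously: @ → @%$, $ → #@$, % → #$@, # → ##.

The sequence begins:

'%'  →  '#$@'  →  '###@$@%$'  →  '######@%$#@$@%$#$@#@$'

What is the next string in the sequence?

φ(######@%$#@$@%$#$@#@$) expands symbol-by-symbol to ## ## ## ## ## ## @%$ #$@ #@$ ## @%$ #@$ @%$ #$@ #@$ ## #@$ @%$ ## @%$ #@$; joining the 21 pieces gives the next term.

############@%$#$@#@$##@%$#@$@%$#$@#@$###@$@%$##@%$#@$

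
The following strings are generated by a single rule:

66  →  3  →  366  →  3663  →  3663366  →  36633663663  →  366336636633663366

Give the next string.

Each term (from the third on) is the previous term followed by the one before it: term 3 = 3·66 = 366.
Continuing: 366336636633663366 · 36633663663 gives term 8.

36633663663366336636633663663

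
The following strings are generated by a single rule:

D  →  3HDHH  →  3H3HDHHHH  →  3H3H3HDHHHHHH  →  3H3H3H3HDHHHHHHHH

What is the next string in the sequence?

3H3H3H3H3HDHHHHHHHHHH

Each term wraps the previous one in 3H on the left and HH on the right.
One more step from 3H3H3H3HDHHHHHHHH gives the answer.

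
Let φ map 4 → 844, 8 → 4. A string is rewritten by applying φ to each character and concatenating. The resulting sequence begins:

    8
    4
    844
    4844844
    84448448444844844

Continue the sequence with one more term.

Replace each of the 17 characters of 84448448444844844 in place — 4 844 844 844 4 844 844 4 844 844 844 4 844 844 4 844 844 — and concatenate.

48448448444844844484484484448448444844844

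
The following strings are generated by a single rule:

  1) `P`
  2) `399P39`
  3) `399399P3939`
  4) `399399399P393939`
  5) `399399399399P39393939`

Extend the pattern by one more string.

Every step adds 399 to the front and 39 to the end of the previous string.
Applying this once more to 399399399399P39393939:

399399399399399P3939393939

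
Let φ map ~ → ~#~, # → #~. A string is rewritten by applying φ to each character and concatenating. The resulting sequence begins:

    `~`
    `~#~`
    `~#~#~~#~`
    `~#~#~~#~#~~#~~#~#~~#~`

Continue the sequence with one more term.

Rewriting the 21 symbols of ~#~#~~#~#~~#~~#~#~~#~ one by one yields ~#~ #~ ~#~ #~ ~#~ ~#~ #~ ~#~ #~ ~#~ ~#~ #~ ~#~ ~#~ #~ ~#~ #~ ~#~ ~#~ #~ ~#~; concatenated:

~#~#~~#~#~~#~~#~#~~#~#~~#~~#~#~~#~~#~#~~#~#~~#~~#~#~~#~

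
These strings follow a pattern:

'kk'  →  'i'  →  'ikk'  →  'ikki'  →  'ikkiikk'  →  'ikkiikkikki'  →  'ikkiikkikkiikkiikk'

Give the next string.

ikkiikkikkiikkiikkikkiikkikki

Each term (from the third on) is the previous term followed by the one before it: term 3 = i·kk = ikk.
The next term joins ikkiikkikkiikkiikk and ikkiikkikki.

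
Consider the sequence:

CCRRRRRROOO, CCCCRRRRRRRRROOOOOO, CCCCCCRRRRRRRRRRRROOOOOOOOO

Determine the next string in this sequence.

Each string has the form C^{2n} R^{3n+3} O^{3n} (n = 1, 2, …).
At n = 4 the blocks have lengths 8, 15, 12.

CCCCCCCCRRRRRRRRRRRRRRROOOOOOOOOOOO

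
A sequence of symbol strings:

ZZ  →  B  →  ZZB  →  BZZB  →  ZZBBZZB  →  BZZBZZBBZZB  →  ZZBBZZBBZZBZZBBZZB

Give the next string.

BZZBZZBBZZBZZBBZZBBZZBZZBBZZB

This is a Fibonacci-style word recurrence s(k) = s(k−2)·s(k−1): e.g. ZZ·B = ZZB.
So term 8 is BZZBZZBBZZB·ZZBBZZBBZZBZZBBZZB.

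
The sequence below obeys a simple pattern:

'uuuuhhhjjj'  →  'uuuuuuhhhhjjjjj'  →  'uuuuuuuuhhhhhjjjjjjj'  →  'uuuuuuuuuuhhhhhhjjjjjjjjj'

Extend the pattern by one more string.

uuuuuuuuuuuuhhhhhhhjjjjjjjjjjj

Term n consists of 2n u's, followed by n+1 h's, followed by 2n-1 j's, where the shown terms are n = 2, 3, 4, 5.
At n = 6 the blocks have lengths 12, 7, 11.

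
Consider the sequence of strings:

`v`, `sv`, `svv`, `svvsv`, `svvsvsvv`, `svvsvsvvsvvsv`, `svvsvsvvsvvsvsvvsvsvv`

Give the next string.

Each term (from the third on) is the previous term followed by the one before it: term 3 = sv·v = svv.
So term 8 is svvsvsvvsvvsvsvvsvsvv·svvsvsvvsvvsv.

svvsvsvvsvvsvsvvsvsvvsvvsvsvvsvvsv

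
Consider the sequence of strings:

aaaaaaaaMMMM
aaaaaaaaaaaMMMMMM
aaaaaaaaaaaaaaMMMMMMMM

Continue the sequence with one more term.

aaaaaaaaaaaaaaaaaMMMMMMMMMM

Reading off run lengths: a runs 8, 11, 14; M runs 4, 6, 8 — each is linear in n, where the shown terms are n = 2, 3, 4.
At n = 5 the blocks have lengths 17, 10.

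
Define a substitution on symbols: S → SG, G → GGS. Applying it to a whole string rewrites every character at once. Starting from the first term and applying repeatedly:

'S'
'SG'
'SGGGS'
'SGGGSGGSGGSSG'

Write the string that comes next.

SGGGSGGSGGSSGGGSGGSSGGGSGGSSGSGGGS

Applying the rule to each of the 13 symbols of SGGGSGGSGGSSG gives the pieces SG GGS GGS GGS SG GGS GGS SG GGS GGS SG SG GGS, which concatenate to the answer.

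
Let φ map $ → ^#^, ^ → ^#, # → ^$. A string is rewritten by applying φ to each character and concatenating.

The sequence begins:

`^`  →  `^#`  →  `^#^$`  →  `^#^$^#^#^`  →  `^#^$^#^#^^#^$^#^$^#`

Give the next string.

^#^$^#^#^^#^$^#^$^#^#^$^#^#^^#^$^#^#^^#^$

Applying the rule to each of the 19 symbols of ^#^$^#^#^^#^$^#^$^# gives the pieces ^# ^$ ^# ^#^ ^# ^$ ^# ^$ ^# ^# ^$ ^# ^#^ ^# ^$ ^# ^#^ ^# ^$, which concatenate to the answer.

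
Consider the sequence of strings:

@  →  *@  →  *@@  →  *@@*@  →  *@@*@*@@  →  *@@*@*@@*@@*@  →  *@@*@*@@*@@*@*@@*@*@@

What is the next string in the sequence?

Each term (from the third on) is the previous term followed by the one before it: term 3 = *@·@ = *@@.
So term 8 is *@@*@*@@*@@*@*@@*@*@@·*@@*@*@@*@@*@.

*@@*@*@@*@@*@*@@*@*@@*@@*@*@@*@@*@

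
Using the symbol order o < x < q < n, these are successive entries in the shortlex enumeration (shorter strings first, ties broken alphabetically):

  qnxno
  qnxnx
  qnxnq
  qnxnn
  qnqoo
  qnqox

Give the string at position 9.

qnqxo

Stepping forward 3 times from qnqox: qnqox → qnqoq → qnqon, then the target.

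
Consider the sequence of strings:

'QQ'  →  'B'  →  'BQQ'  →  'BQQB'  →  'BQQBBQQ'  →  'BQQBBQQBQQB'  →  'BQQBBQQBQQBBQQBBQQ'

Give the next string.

BQQBBQQBQQBBQQBBQQBQQBBQQBQQB

This is a Fibonacci-style word recurrence s(k) = s(k−1)·s(k−2): e.g. B·QQ = BQQ.
So term 8 is BQQBBQQBQQBBQQBBQQ·BQQBBQQBQQB.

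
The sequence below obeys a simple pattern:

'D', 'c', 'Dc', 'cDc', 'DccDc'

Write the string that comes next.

Each term (from the third on) is the two preceding terms concatenated in order: term 3 = D·c = Dc.
So term 6 is cDc·DccDc.

cDcDccDc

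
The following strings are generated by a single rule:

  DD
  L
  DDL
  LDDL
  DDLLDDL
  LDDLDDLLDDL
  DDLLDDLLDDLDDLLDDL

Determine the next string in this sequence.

LDDLDDLLDDLDDLLDDLLDDLDDLLDDL

Each term (from the third on) is the two preceding terms concatenated in order: term 3 = DD·L = DDL.
The next term joins LDDLDDLLDDL and DDLLDDLLDDLDDLLDDL.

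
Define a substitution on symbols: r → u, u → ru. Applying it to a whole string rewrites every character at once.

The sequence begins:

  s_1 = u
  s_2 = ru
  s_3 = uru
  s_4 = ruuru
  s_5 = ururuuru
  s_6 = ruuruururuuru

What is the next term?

φ(ruuruururuuru) expands symbol-by-symbol to u ru ru u ru ru u ru u ru ru u ru; joining the 13 pieces gives the next term.

ururuururuuruururuuru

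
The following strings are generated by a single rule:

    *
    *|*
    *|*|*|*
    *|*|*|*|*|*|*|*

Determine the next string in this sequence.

*|*|*|*|*|*|*|*|*|*|*|*|*|*|*|*

s(k+1) = s(k)·|·s(k) — each term doubles the last with '|' between the halves.
So the next term is two copies of *|*|*|*|*|*|*|* with '|' between the halves.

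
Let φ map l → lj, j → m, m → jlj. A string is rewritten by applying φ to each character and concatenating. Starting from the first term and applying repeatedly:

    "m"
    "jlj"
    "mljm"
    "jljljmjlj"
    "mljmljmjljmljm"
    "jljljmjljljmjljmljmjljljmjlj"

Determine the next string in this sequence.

φ(jljljmjljljmjljmljmjljljmjlj) expands symbol-by-symbol to m lj m lj m jlj m lj m lj m jlj m lj m jlj lj m jlj m lj m lj m jlj m lj m; joining the 28 pieces gives the next term.

mljmljmjljmljmljmjljmljmjljljmjljmljmljmjljmljm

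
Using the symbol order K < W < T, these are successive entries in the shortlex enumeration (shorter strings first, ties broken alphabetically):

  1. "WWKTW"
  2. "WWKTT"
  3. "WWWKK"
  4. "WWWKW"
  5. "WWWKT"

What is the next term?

WWWWK

The successor of WWWKT increments the rightmost position that isn't already T and resets every position after it to K.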